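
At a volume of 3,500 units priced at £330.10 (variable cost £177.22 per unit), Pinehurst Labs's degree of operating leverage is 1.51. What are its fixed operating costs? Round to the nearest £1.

At 3,500 units, contribution = 3,500 × £152.88 = £535,080.00.
DOL = contribution / EBIT, so EBIT = £535,080.00 / 1.51 = £354,357.62.
Fixed costs = CM − EBIT = £535,080.00 − £354,357.62 = £180,722.

£180,722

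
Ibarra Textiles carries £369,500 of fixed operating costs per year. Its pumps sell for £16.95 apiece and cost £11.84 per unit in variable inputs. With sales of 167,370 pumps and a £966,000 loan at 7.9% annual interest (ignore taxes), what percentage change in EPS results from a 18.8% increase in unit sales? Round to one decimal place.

+39.3%

Contribution at this volume is 167,370 × £5.11 = £855,260.70.
EBIT = £855,260.70 − £369,500 = £485,760.70.
Interest = £76,314.00, so EBIT − I = £409,446.70.
DCL = total CM / (EBIT − I) = £855,260.70 / £409,446.70 = 2.0888.
%ΔEPS = DCL × %ΔSales = 2.0888 × +18.8% = +39.3%.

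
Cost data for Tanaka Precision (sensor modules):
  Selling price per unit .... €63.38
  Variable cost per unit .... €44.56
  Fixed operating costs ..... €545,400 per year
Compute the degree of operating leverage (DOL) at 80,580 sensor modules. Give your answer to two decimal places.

1.56

At 80,580 units, contribution = 80,580 × €18.82 = €1,516,515.60.
EBIT = €1,516,515.60 − €545,400 = €971,115.60.
So DOL = total CM / EBIT = €1,516,515.60 / €971,115.60 = 1.5616.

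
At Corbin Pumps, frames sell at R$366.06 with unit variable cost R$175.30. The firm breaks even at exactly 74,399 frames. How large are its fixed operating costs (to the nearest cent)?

R$14,192,353.24

Unit CM = price − variable cost = R$366.06 − R$175.30 = R$190.76.
Fixed costs = break-even units × CM = 74,399 × R$190.76 = R$14,192,353.24.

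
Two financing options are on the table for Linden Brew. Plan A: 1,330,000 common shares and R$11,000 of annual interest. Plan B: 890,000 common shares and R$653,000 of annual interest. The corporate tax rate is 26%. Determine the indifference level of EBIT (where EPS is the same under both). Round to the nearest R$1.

R$1,951,591

At indifference, (EBIT − 11,000)(1 − t)/1,330,000 = (EBIT − 653,000)(1 − t)/890,000.
Cancelling (1 − t) and cross-multiplying: 890,000·(EBIT − 11,000) = 1,330,000·(EBIT − 653,000).
Solving, EBIT = (653,000·1,330,000 − 11,000·890,000) / (1,330,000 − 890,000) = 858,700,000,000 / 440,000 = 1,951,590.91.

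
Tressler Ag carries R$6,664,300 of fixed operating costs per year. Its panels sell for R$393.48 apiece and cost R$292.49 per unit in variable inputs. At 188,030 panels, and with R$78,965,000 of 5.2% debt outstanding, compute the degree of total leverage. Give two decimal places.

Total contribution margin = 188,030 × R$100.99 = R$18,989,149.70.
Operating income = contribution − fixed costs = R$18,989,149.70 − R$6,664,300 = R$12,324,849.70. Interest = R$4,106,180.00.
DOL = R$18,989,149.70 ÷ R$12,324,849.70 = 1.5407; DFL = R$12,324,849.70 ÷ R$8,218,669.70 = 1.4996.
DCL = DOL × DFL = 1.5407 × 1.4996 = 2.3104.

2.31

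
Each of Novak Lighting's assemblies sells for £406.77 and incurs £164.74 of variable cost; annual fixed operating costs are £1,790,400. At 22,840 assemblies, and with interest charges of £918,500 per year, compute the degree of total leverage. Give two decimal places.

1.96

At 22,840 units, contribution = 22,840 × £242.03 = £5,527,965.20.
Operating income = contribution − fixed costs = £5,527,965.20 − £1,790,400 = £3,737,565.20. Interest = £918,500.00.
DOL = £5,527,965.20 ÷ £3,737,565.20 = 1.4790; DFL = £3,737,565.20 ÷ £2,819,065.20 = 1.3258.
Combined leverage = 1.4790 × 1.3258 = 1.9609.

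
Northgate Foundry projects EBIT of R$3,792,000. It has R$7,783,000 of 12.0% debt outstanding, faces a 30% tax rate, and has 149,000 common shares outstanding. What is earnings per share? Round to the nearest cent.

Interest = R$933,960.00, so EBT = R$3,792,000 − R$933,960.00 = R$2,858,040.00.
After tax at 30%: net income = R$2,858,040.00 × 0.70 = R$2,000,628.00.
EPS = R$2,000,628.00 ÷ 149,000 = R$13.43.

R$13.43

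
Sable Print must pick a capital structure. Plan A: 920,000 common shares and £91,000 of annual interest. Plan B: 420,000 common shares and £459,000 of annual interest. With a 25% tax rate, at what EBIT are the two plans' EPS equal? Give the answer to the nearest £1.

At indifference, (EBIT − 91,000)(1 − t)/920,000 = (EBIT − 459,000)(1 − t)/420,000.
The (1 − t) factor cancels: (EBIT − 91,000) × 420,000 = (EBIT − 459,000) × 920,000.
EBIT × (920,000 − 420,000) = 459,000 × 920,000 − 91,000 × 420,000 = 384,060,000,000, so EBIT = 384,060,000,000 ÷ 500,000 = 768,120.00.

£768,120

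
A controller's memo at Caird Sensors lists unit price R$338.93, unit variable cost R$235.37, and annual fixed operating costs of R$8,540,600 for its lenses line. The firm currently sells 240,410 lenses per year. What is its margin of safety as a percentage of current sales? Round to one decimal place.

Unit CM = price − variable cost = R$338.93 − R$235.37 = R$103.56. Break-even units = R$8,540,600 ÷ R$103.56 = 82,470.07; break-even revenue = 82,470.07 × R$338.93 = R$27,951,579.35.
Current sales = 240,410 × R$338.93 = R$81,482,161.30.
Margin of safety = (R$81,482,161.30 − R$27,951,579.35) ÷ R$81,482,161.30 = 65.7%.

65.7%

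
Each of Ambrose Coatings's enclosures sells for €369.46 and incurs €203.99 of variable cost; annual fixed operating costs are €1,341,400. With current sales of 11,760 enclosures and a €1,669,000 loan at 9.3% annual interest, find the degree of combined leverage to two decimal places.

Total contribution margin = 11,760 × €165.47 = €1,945,927.20.
Subtracting fixed costs: EBIT = €1,945,927.20 − €1,341,400 = €604,527.20. Interest = €155,217.00, so EBIT − I = €449,310.20.
Degree of total leverage = total CM / (EBIT − interest) = €1,945,927.20 / €449,310.20 = 4.3309.

4.33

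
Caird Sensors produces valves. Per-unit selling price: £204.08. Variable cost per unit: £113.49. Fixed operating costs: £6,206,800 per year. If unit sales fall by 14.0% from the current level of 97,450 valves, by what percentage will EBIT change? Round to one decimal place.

-47.2%

Total contribution margin = 97,450 × £90.59 = £8,827,995.50.
Operating income = contribution − fixed costs = £8,827,995.50 − £6,206,800 = £2,621,195.50.
Degree of operating leverage = £8,827,995.50 / £2,621,195.50 = 3.3679.
%ΔEBIT = DOL × %ΔSales = 3.3679 × -14.0% = -47.2%.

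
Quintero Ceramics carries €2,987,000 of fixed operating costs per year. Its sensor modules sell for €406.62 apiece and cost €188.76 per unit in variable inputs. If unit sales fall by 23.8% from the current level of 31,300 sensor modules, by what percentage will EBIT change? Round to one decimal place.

-42.4%

Contribution at this volume is 31,300 × €217.86 = €6,819,018.00.
Operating income = contribution − fixed costs = €6,819,018.00 − €2,987,000 = €3,832,018.00.
DOL = contribution ÷ EBIT = €6,819,018.00 ÷ €3,832,018.00 = 1.7795.
%ΔEBIT = DOL × %ΔSales = 1.7795 × -23.8% = -42.4%.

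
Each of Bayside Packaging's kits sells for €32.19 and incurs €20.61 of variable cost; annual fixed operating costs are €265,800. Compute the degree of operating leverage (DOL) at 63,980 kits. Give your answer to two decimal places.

1.56

Contribution at this volume is 63,980 × €11.58 = €740,888.40.
EBIT = €740,888.40 − €265,800 = €475,088.40.
DOL = contribution ÷ EBIT = €740,888.40 ÷ €475,088.40 = 1.5595.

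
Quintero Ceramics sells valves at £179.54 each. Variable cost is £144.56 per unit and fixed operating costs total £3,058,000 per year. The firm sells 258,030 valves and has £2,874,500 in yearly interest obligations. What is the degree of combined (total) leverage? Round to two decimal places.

Total contribution margin = 258,030 × £34.98 = £9,025,889.40.
Operating income = contribution − fixed costs = £9,025,889.40 − £3,058,000 = £5,967,889.40. Interest = £2,874,500.00.
DOL = £9,025,889.40 ÷ £5,967,889.40 = 1.5124; DFL = £5,967,889.40 ÷ £3,093,389.40 = 1.9292.
Combined leverage = 1.5124 × 1.9292 = 2.9177.

2.92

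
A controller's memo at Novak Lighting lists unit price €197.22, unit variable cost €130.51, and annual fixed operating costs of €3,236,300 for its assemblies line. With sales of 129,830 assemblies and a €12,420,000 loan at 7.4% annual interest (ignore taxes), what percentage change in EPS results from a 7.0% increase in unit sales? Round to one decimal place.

+13.5%

At 129,830 units, contribution = 129,830 × €66.71 = €8,660,959.30.
Subtracting fixed costs: EBIT = €8,660,959.30 − €3,236,300 = €5,424,659.30.
Interest = €919,080.00, so EBIT − I = €4,505,579.30.
DCL = total CM / (EBIT − I) = €8,660,959.30 / €4,505,579.30 = 1.9223.
%ΔEPS = DCL × %ΔSales = 1.9223 × +7.0% = +13.5%.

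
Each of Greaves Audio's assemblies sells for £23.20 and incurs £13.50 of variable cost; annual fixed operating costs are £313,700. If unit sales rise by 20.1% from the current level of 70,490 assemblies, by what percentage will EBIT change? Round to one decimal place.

At 70,490 units, contribution = 70,490 × £9.70 = £683,753.00.
EBIT = £683,753.00 − £313,700 = £370,053.00.
So DOL = total CM / EBIT = £683,753.00 / £370,053.00 = 1.8477.
%ΔEBIT = DOL × %ΔSales = 1.8477 × +20.1% = +37.1%.

+37.1%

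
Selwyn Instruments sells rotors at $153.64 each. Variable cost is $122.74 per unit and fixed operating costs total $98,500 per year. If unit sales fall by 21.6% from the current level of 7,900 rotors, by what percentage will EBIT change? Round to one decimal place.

-36.2%

Contribution at this volume is 7,900 × $30.90 = $244,110.00.
Operating income = contribution − fixed costs = $244,110.00 − $98,500 = $145,610.00.
So DOL = total CM / EBIT = $244,110.00 / $145,610.00 = 1.6765.
So EBIT moves 1.6765 × (-21.6%) = -36.2%.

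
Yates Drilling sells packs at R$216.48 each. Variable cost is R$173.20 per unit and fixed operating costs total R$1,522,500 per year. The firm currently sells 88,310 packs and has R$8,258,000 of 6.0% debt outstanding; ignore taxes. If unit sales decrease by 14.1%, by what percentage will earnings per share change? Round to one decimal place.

At 88,310 units, contribution = 88,310 × R$43.28 = R$3,822,056.80.
Operating income = contribution − fixed costs = R$3,822,056.80 − R$1,522,500 = R$2,299,556.80.
Interest = R$495,480.00, so EBIT − I = R$1,804,076.80.
DCL = total CM / (EBIT − I) = R$3,822,056.80 / R$1,804,076.80 = 2.1186.
EPS therefore changes by 2.1186 × (-14.1%) = -29.9%.

-29.9%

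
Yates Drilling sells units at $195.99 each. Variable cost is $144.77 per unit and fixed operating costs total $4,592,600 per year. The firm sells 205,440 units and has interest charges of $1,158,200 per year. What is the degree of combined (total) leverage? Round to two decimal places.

Contribution at this volume is 205,440 × $51.22 = $10,522,636.80.
Operating income = contribution − fixed costs = $10,522,636.80 − $4,592,600 = $5,930,036.80. Interest = $1,158,200.00, so EBIT − I = $4,771,836.80.
Degree of total leverage = total CM / (EBIT − interest) = $10,522,636.80 / $4,771,836.80 = 2.2052.

2.21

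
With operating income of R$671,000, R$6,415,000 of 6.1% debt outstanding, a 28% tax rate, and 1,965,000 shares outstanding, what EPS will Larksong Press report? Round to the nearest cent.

R$0.10

Pre-tax income = R$671,000 − R$391,315.00 = R$279,685.00.
After tax at 28%: net income = R$279,685.00 × 0.72 = R$201,373.20.
EPS = R$201,373.20 ÷ 1,965,000 = R$0.10.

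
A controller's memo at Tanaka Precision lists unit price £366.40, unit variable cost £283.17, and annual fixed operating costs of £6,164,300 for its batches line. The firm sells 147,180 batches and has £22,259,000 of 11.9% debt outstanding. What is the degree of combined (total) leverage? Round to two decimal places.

3.56

At 147,180 units, contribution = 147,180 × £83.23 = £12,249,791.40.
Operating income = contribution − fixed costs = £12,249,791.40 − £6,164,300 = £6,085,491.40. Interest = £2,648,821.00, so EBIT − I = £3,436,670.40.
Degree of total leverage = total CM / (EBIT − interest) = £12,249,791.40 / £3,436,670.40 = 3.5644.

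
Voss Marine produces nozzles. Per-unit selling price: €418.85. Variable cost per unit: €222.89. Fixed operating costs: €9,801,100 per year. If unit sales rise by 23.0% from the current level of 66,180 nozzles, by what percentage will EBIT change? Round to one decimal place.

+94.2%

Total contribution margin = 66,180 × €195.96 = €12,968,632.80.
Operating income = contribution − fixed costs = €12,968,632.80 − €9,801,100 = €3,167,532.80.
So DOL = total CM / EBIT = €12,968,632.80 / €3,167,532.80 = 4.0942.
Operating income changes by 4.0942 × +23.0% = +94.2%.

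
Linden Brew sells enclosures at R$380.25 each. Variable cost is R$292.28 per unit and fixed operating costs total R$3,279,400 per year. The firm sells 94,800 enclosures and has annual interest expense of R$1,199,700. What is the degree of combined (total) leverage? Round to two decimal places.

Contribution at this volume is 94,800 × R$87.97 = R$8,339,556.00.
Operating income = contribution − fixed costs = R$8,339,556.00 − R$3,279,400 = R$5,060,156.00. Interest = R$1,199,700.00, so EBIT − I = R$3,860,456.00.
DCL = contribution ÷ (EBIT − I) = R$8,339,556.00 ÷ R$3,860,456.00 = 2.1603.

2.16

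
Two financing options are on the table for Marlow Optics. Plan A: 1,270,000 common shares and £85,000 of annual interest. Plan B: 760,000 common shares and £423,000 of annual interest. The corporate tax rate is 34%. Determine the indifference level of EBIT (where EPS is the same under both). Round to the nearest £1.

At indifference, (EBIT − 85,000)(1 − t)/1,270,000 = (EBIT − 423,000)(1 − t)/760,000.
The (1 − t) factor cancels: (EBIT − 85,000) × 760,000 = (EBIT − 423,000) × 1,270,000.
EBIT × (1,270,000 − 760,000) = 423,000 × 1,270,000 − 85,000 × 760,000 = 472,610,000,000, so EBIT = 472,610,000,000 ÷ 510,000 = 926,686.27.

£926,686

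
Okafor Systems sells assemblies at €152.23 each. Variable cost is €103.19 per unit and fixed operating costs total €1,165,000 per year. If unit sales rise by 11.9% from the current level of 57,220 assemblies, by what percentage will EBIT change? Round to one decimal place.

+20.3%

At 57,220 units, contribution = 57,220 × €49.04 = €2,806,068.80.
Operating income = contribution − fixed costs = €2,806,068.80 − €1,165,000 = €1,641,068.80.
Degree of operating leverage = €2,806,068.80 / €1,641,068.80 = 1.7099.
So EBIT moves 1.7099 × (+11.9%) = +20.3%.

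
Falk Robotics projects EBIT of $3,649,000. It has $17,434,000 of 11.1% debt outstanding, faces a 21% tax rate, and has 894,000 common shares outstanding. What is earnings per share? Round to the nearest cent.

Pre-tax income = $3,649,000 − $1,935,174.00 = $1,713,826.00.
After tax at 21%: net income = $1,713,826.00 × 0.79 = $1,353,922.54.
Per share: $1,353,922.54 / 894,000 shares = $1.51.

$1.51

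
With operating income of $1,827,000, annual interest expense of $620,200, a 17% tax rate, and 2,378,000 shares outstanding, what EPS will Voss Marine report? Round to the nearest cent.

Pre-tax income = $1,827,000 − $620,200.00 = $1,206,800.00.
Net income = $1,206,800.00 × (1 − 0.17) = $1,001,644.00.
EPS = $1,001,644.00 ÷ 2,378,000 = $0.42.

$0.42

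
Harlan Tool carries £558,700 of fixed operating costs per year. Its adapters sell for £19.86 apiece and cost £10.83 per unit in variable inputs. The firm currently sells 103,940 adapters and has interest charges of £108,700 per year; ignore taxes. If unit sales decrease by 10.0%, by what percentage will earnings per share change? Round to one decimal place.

-34.6%

Contribution at this volume is 103,940 × £9.03 = £938,578.20.
EBIT = £938,578.20 − £558,700 = £379,878.20.
After interest of £108,700.00, pre-tax earnings = £271,178.20.
Degree of combined leverage = contribution ÷ (EBIT − I) = £938,578.20 ÷ £271,178.20 = 3.4611.
%ΔEPS = DCL × %ΔSales = 3.4611 × -10.0% = -34.6%.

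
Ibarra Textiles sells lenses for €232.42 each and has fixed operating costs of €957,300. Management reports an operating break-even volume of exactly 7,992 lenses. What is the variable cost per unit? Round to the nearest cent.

€112.64

Contribution per unit must be FC / Q = €957,300 / 7,992 = €119.7823.
Variable cost per unit = €232.42 − €119.7823 = €112.64.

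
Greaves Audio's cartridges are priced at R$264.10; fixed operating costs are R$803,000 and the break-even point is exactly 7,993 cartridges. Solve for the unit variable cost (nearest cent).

R$163.64

At break-even, FC = Q × (P − VC), so P − VC = R$803,000 ÷ 7,993 = R$100.4629.
Hence VC = price − CM = R$264.10 − R$100.4629 = R$163.64.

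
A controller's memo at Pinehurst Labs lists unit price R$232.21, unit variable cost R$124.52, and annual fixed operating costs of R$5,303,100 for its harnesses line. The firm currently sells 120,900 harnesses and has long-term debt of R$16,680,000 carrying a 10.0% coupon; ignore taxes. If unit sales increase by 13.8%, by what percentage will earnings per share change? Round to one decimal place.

At 120,900 units, contribution = 120,900 × R$107.69 = R$13,019,721.00.
Subtracting fixed costs: EBIT = R$13,019,721.00 − R$5,303,100 = R$7,716,621.00.
Interest = R$1,668,000.00, so EBIT − I = R$6,048,621.00.
Degree of combined leverage = contribution ÷ (EBIT − I) = R$13,019,721.00 ÷ R$6,048,621.00 = 2.1525.
%ΔEPS = DCL × %ΔSales = 2.1525 × +13.8% = +29.7%.

+29.7%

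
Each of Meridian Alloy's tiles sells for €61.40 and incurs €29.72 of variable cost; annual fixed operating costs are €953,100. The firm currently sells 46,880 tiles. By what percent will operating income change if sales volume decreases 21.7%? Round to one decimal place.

At 46,880 units, contribution = 46,880 × €31.68 = €1,485,158.40.
Operating income = contribution − fixed costs = €1,485,158.40 − €953,100 = €532,058.40.
DOL = contribution ÷ EBIT = €1,485,158.40 ÷ €532,058.40 = 2.7913.
Operating income changes by 2.7913 × -21.7% = -60.6%.

-60.6%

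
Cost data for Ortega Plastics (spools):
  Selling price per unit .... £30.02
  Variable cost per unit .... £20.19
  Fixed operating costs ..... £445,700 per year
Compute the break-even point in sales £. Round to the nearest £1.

£1,361,131

CM per unit = £30.02 − £20.19 = £9.83; CM ratio = £9.83 / £30.02 = 0.3274.
Break-even sales = FC ÷ CM ratio = £445,700 × £30.02 / £9.83 = £1,361,131.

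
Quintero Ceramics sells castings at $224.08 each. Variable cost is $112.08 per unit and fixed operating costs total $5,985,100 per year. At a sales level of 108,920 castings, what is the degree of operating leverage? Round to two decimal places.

1.96

Contribution at this volume is 108,920 × $112.00 = $12,199,040.00.
Subtracting fixed costs: EBIT = $12,199,040.00 − $5,985,100 = $6,213,940.00.
DOL = contribution ÷ EBIT = $12,199,040.00 ÷ $6,213,940.00 = 1.9632.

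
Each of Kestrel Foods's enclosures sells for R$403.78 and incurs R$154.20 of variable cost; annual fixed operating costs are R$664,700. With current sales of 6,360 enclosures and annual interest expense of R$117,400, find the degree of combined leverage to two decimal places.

1.97

Contribution at this volume is 6,360 × R$249.58 = R$1,587,328.80.
EBIT = R$1,587,328.80 − R$664,700 = R$922,628.80. Interest = R$117,400.00.
DOL = R$1,587,328.80 ÷ R$922,628.80 = 1.7204; DFL = R$922,628.80 ÷ R$805,228.80 = 1.1458.
DCL = DOL × DFL = 1.7204 × 1.1458 = 1.9712.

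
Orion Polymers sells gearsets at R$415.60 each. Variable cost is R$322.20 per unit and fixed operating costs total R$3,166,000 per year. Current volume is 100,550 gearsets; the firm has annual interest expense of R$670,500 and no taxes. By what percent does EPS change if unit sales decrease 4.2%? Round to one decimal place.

Contribution at this volume is 100,550 × R$93.40 = R$9,391,370.00.
Operating income = contribution − fixed costs = R$9,391,370.00 − R$3,166,000 = R$6,225,370.00.
Interest = R$670,500.00, so EBIT − I = R$5,554,870.00.
DCL = total CM / (EBIT − I) = R$9,391,370.00 / R$5,554,870.00 = 1.6907.
%ΔEPS = DCL × %ΔSales = 1.6907 × -4.2% = -7.1%.

-7.1%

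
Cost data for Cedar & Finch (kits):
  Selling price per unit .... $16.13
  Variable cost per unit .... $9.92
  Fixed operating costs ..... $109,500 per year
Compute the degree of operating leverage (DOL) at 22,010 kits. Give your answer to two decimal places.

5.03

Contribution at this volume is 22,010 × $6.21 = $136,682.10.
Operating income = contribution − fixed costs = $136,682.10 − $109,500 = $27,182.10.
DOL = contribution ÷ EBIT = $136,682.10 ÷ $27,182.10 = 5.0284.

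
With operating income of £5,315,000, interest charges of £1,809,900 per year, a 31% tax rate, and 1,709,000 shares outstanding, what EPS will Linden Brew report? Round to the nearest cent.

Interest = £1,809,900.00, so EBT = £5,315,000 − £1,809,900.00 = £3,505,100.00.
After tax at 31%: net income = £3,505,100.00 × 0.69 = £2,418,519.00.
Per share: £2,418,519.00 / 1,709,000 shares = £1.42.

£1.42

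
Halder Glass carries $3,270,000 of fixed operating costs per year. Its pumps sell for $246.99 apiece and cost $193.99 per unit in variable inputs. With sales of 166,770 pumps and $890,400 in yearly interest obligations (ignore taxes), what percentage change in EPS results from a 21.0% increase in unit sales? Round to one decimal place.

At 166,770 units, contribution = 166,770 × $53.00 = $8,838,810.00.
Operating income = contribution − fixed costs = $8,838,810.00 − $3,270,000 = $5,568,810.00.
Interest = $890,400.00, so EBIT − I = $4,678,410.00.
Degree of combined leverage = contribution ÷ (EBIT − I) = $8,838,810.00 ÷ $4,678,410.00 = 1.8893.
EPS therefore changes by 1.8893 × (+21.0%) = +39.7%.

+39.7%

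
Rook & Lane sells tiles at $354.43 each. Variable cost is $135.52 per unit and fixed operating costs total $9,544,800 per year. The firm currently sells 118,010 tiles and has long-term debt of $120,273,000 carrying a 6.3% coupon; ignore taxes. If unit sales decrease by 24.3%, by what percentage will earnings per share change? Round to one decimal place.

-72.1%

Total contribution margin = 118,010 × $218.91 = $25,833,569.10.
EBIT = $25,833,569.10 − $9,544,800 = $16,288,769.10.
Interest = $7,577,199.00, so EBIT − I = $8,711,570.10.
DCL = total CM / (EBIT − I) = $25,833,569.10 / $8,711,570.10 = 2.9654.
EPS therefore changes by 2.9654 × (-24.3%) = -72.1%.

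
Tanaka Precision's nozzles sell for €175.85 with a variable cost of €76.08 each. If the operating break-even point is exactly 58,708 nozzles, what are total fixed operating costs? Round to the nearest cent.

Unit CM = price − variable cost = €175.85 − €76.08 = €99.77.
Since BE = FC / CM, FC = 58,708 × €99.77 = €5,857,297.16.

€5,857,297.16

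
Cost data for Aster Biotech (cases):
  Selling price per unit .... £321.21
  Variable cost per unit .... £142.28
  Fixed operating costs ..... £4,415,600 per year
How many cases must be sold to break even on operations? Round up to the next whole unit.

Each unit contributes £321.21 − £142.28 = £178.93.
Break-even volume = fixed costs ÷ CM per unit = £4,415,600 ÷ £178.93 = 24,677.81, so 24,678 cases.

24,678 cases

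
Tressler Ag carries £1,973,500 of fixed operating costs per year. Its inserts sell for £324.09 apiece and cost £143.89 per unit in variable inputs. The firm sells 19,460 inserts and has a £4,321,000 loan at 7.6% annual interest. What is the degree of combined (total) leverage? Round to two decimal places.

2.91

Total contribution margin = 19,460 × £180.20 = £3,506,692.00.
EBIT = £3,506,692.00 − £1,973,500 = £1,533,192.00. Interest = £328,396.00.
DOL = £3,506,692.00 ÷ £1,533,192.00 = 2.2872; DFL = £1,533,192.00 ÷ £1,204,796.00 = 1.2726.
Combined leverage = 2.2872 × 1.2726 = 2.9107.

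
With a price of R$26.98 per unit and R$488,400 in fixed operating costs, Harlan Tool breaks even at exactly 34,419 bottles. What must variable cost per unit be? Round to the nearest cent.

Contribution per unit must be FC / Q = R$488,400 / 34,419 = R$14.1898.
Variable cost per unit = R$26.98 − R$14.1898 = R$12.79.

R$12.79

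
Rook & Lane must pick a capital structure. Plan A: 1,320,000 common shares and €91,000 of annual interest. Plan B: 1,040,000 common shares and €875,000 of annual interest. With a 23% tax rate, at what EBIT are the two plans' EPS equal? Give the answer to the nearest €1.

Set EPS_A = EPS_B: (EBIT − €91,000)(1 − 0.23) ÷ 1,320,000 = (EBIT − €875,000)(1 − 0.23) ÷ 1,040,000.
The (1 − t) factor cancels: (EBIT − 91,000) × 1,040,000 = (EBIT − 875,000) × 1,320,000.
EBIT × (1,320,000 − 1,040,000) = 875,000 × 1,320,000 − 91,000 × 1,040,000 = 1,060,360,000,000, so EBIT = 1,060,360,000,000 ÷ 280,000 = 3,787,000.00.

€3,787,000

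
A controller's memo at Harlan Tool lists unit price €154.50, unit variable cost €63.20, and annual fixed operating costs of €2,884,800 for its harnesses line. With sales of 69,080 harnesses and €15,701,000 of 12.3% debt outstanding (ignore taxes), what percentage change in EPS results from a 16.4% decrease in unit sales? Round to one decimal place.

-69.4%

Contribution at this volume is 69,080 × €91.30 = €6,307,004.00.
Subtracting fixed costs: EBIT = €6,307,004.00 − €2,884,800 = €3,422,204.00.
After interest of €1,931,223.00, pre-tax earnings = €1,490,981.00.
DCL = total CM / (EBIT − I) = €6,307,004.00 / €1,490,981.00 = 4.2301.
%ΔEPS = DCL × %ΔSales = 4.2301 × -16.4% = -69.4%.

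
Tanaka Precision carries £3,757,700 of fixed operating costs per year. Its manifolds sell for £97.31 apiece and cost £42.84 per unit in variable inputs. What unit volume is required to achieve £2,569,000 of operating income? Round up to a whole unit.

116,151 manifolds

Each unit contributes £97.31 − £42.84 = £54.47.
Need Q such that Q × £54.47 − £3,757,700 = £2,569,000, i.e. Q = £6,326,700 / £54.47 = 116,150.17 → 116,151.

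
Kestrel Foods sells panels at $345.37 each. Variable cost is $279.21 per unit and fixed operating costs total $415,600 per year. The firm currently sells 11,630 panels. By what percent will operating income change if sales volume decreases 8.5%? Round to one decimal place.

Total contribution margin = 11,630 × $66.16 = $769,440.80.
EBIT = $769,440.80 − $415,600 = $353,840.80.
DOL = contribution ÷ EBIT = $769,440.80 ÷ $353,840.80 = 2.1745.
Operating income changes by 2.1745 × -8.5% = -18.5%.

-18.5%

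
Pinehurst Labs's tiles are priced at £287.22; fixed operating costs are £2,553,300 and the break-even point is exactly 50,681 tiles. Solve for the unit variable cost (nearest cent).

£236.84

At break-even, FC = Q × (P − VC), so P − VC = £2,553,300 ÷ 50,681 = £50.3798.
Variable cost per unit = £287.22 − £50.3798 = £236.84.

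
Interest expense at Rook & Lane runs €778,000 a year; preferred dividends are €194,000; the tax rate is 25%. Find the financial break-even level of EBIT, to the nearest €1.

€1,036,667

Preferred dividends are paid after tax, so their pre-tax equivalent is €194,000 ÷ (1 − 0.25) = €258,666.67.
Financial break-even EBIT = interest + D_p ÷ (1 − t) = €778,000 + €258,666.67 = €1,036,666.67.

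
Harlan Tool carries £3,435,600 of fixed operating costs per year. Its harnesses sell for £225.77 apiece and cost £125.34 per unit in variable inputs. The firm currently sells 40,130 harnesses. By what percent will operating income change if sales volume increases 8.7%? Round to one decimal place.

+59.0%

Contribution at this volume is 40,130 × £100.43 = £4,030,255.90.
Subtracting fixed costs: EBIT = £4,030,255.90 − £3,435,600 = £594,655.90.
DOL = contribution ÷ EBIT = £4,030,255.90 ÷ £594,655.90 = 6.7775.
So EBIT moves 6.7775 × (+8.7%) = +59.0%.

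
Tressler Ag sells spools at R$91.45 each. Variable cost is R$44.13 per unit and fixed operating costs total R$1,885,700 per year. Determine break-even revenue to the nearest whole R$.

R$3,644,279

Contribution margin per unit = R$91.45 − R$44.13 = R$47.32, a CM ratio of R$47.32 ÷ R$91.45 = 0.5174.
Break-even sales = FC ÷ CM ratio = R$1,885,700 × R$91.45 / R$47.32 = R$3,644,279.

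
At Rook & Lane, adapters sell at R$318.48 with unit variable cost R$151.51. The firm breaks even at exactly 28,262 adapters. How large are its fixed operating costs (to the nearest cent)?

R$4,718,906.14

Contribution margin per unit = R$318.48 − R$151.51 = R$166.97.
Since BE = FC / CM, FC = 28,262 × R$166.97 = R$4,718,906.14.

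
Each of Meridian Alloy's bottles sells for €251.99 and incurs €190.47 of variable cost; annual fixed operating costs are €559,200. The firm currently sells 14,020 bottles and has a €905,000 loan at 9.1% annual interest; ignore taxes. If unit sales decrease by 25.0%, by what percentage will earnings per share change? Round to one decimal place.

Total contribution margin = 14,020 × €61.52 = €862,510.40.
EBIT = €862,510.40 − €559,200 = €303,310.40.
Interest = €82,355.00, so EBIT − I = €220,955.40.
DCL = total CM / (EBIT − I) = €862,510.40 / €220,955.40 = 3.9035.
EPS therefore changes by 3.9035 × (-25.0%) = -97.6%.

-97.6%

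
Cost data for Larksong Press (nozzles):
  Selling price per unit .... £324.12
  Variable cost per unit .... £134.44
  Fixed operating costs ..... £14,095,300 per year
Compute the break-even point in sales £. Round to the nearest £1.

Contribution margin per unit = £324.12 − £134.44 = £189.68, a CM ratio of £189.68 ÷ £324.12 = 0.5852.
Break-even revenue = fixed costs × price ÷ CM = £14,095,300 × £324.12 ÷ £189.68 = £24,085,663.

£24,085,663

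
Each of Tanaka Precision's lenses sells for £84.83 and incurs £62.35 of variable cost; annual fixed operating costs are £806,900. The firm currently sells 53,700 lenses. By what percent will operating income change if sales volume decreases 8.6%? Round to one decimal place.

-25.9%

At 53,700 units, contribution = 53,700 × £22.48 = £1,207,176.00.
Operating income = contribution − fixed costs = £1,207,176.00 − £806,900 = £400,276.00.
Degree of operating leverage = £1,207,176.00 / £400,276.00 = 3.0159.
So EBIT moves 3.0159 × (-8.6%) = -25.9%.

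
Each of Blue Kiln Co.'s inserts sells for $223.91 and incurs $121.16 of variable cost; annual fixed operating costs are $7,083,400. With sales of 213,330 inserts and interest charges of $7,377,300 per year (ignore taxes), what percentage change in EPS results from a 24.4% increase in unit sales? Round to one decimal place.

Total contribution margin = 213,330 × $102.75 = $21,919,657.50.
Subtracting fixed costs: EBIT = $21,919,657.50 − $7,083,400 = $14,836,257.50.
Interest = $7,377,300.00, so EBIT − I = $7,458,957.50.
DCL = total CM / (EBIT − I) = $21,919,657.50 / $7,458,957.50 = 2.9387.
EPS therefore changes by 2.9387 × (+24.4%) = +71.7%.

+71.7%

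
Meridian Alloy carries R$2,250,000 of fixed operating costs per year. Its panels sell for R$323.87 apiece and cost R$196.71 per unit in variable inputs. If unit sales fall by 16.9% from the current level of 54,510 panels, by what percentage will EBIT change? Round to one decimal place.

-25.0%

Total contribution margin = 54,510 × R$127.16 = R$6,931,491.60.
EBIT = R$6,931,491.60 − R$2,250,000 = R$4,681,491.60.
Degree of operating leverage = R$6,931,491.60 / R$4,681,491.60 = 1.4806.
Operating income changes by 1.4806 × -16.9% = -25.0%.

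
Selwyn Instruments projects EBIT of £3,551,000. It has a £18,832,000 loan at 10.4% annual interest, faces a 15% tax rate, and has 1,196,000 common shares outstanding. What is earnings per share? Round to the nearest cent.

Pre-tax income = £3,551,000 − £1,958,528.00 = £1,592,472.00.
After tax at 15%: net income = £1,592,472.00 × 0.85 = £1,353,601.20.
Per share: £1,353,601.20 / 1,196,000 shares = £1.13.

£1.13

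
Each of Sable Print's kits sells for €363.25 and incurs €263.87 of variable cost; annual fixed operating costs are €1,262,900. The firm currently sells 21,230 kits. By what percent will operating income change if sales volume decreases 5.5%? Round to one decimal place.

Contribution at this volume is 21,230 × €99.38 = €2,109,837.40.
EBIT = €2,109,837.40 − €1,262,900 = €846,937.40.
DOL = contribution ÷ EBIT = €2,109,837.40 ÷ €846,937.40 = 2.4911.
%ΔEBIT = DOL × %ΔSales = 2.4911 × -5.5% = -13.7%.

-13.7%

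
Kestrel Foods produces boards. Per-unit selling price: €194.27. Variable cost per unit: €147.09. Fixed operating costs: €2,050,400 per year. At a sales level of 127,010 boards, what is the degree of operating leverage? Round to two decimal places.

1.52

At 127,010 units, contribution = 127,010 × €47.18 = €5,992,331.80.
Operating income = contribution − fixed costs = €5,992,331.80 − €2,050,400 = €3,941,931.80.
Degree of operating leverage = €5,992,331.80 / €3,941,931.80 = 1.5202.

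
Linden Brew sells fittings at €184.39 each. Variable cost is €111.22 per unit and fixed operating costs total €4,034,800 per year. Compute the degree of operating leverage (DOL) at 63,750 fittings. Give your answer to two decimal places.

Contribution at this volume is 63,750 × €73.17 = €4,664,587.50.
EBIT = €4,664,587.50 − €4,034,800 = €629,787.50.
DOL = contribution ÷ EBIT = €4,664,587.50 ÷ €629,787.50 = 7.4066.

7.41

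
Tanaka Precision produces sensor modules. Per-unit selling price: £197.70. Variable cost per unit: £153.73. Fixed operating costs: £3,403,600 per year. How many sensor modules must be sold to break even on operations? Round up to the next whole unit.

Unit CM = price − variable cost = £197.70 − £153.73 = £43.97.
Break-even volume = fixed costs ÷ CM per unit = £3,403,600 ÷ £43.97 = 77,407.32, so 77,408 sensor modules.

77,408 sensor modules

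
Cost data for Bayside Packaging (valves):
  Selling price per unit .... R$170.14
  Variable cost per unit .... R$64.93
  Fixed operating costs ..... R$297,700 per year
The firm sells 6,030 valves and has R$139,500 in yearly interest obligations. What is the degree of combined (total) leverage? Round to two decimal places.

Contribution at this volume is 6,030 × R$105.21 = R$634,416.30.
EBIT = R$634,416.30 − R$297,700 = R$336,716.30. Interest = R$139,500.00, so EBIT − I = R$197,216.30.
Degree of total leverage = total CM / (EBIT − interest) = R$634,416.30 / R$197,216.30 = 3.2169.

3.22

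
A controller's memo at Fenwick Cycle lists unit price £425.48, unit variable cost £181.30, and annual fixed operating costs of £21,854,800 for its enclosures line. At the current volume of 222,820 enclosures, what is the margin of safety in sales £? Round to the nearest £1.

£56,723,791

Contribution margin per unit = £425.48 − £181.30 = £244.18. Break-even units = £21,854,800 ÷ £244.18 = 89,502.83; break-even revenue = 89,502.83 × £425.48 = £38,081,662.31.
Current sales = 222,820 × £425.48 = £94,805,453.60.
Margin of safety = £94,805,453.60 − £38,081,662.31 = £56,723,791.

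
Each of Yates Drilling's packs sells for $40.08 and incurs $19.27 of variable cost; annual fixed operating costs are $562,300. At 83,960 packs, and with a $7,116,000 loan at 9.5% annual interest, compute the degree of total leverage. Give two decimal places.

At 83,960 units, contribution = 83,960 × $20.81 = $1,747,207.60.
Subtracting fixed costs: EBIT = $1,747,207.60 − $562,300 = $1,184,907.60. Interest = $676,020.00.
DOL = $1,747,207.60 ÷ $1,184,907.60 = 1.4746; DFL = $1,184,907.60 ÷ $508,887.60 = 2.3284.
Combined leverage = 1.4746 × 2.3284 = 3.4335.

3.43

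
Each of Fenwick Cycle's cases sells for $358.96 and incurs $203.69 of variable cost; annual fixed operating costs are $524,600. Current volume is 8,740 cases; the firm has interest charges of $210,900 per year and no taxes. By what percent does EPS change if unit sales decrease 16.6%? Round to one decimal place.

Total contribution margin = 8,740 × $155.27 = $1,357,059.80.
EBIT = $1,357,059.80 − $524,600 = $832,459.80.
Interest = $210,900.00, so EBIT − I = $621,559.80.
Degree of combined leverage = contribution ÷ (EBIT − I) = $1,357,059.80 ÷ $621,559.80 = 2.1833.
%ΔEPS = DCL × %ΔSales = 2.1833 × -16.6% = -36.2%.

-36.2%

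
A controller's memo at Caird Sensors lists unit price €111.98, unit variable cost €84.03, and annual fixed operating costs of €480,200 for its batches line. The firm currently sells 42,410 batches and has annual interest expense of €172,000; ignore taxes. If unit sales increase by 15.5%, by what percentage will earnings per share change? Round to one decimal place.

+34.5%

Total contribution margin = 42,410 × €27.95 = €1,185,359.50.
EBIT = €1,185,359.50 − €480,200 = €705,159.50.
Interest = €172,000.00, so EBIT − I = €533,159.50.
Degree of combined leverage = contribution ÷ (EBIT − I) = €1,185,359.50 ÷ €533,159.50 = 2.2233.
EPS therefore changes by 2.2233 × (+15.5%) = +34.5%.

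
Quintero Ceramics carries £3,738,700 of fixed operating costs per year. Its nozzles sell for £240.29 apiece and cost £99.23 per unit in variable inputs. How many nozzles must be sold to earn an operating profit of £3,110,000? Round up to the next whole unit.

Contribution margin per unit = £240.29 − £99.23 = £141.06.
Required volume = (fixed costs + target profit) ÷ CM = (£3,738,700 + £3,110,000) ÷ £141.06 = 48,551.68, so 48,552 nozzles.

48,552 nozzles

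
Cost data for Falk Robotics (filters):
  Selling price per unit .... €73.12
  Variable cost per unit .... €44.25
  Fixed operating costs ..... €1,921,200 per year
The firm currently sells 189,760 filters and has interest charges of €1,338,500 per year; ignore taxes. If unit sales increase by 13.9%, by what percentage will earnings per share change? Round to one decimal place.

+34.3%

Contribution at this volume is 189,760 × €28.87 = €5,478,371.20.
EBIT = €5,478,371.20 − €1,921,200 = €3,557,171.20.
Interest = €1,338,500.00, so EBIT − I = €2,218,671.20.
Degree of combined leverage = contribution ÷ (EBIT − I) = €5,478,371.20 ÷ €2,218,671.20 = 2.4692.
%ΔEPS = DCL × %ΔSales = 2.4692 × +13.9% = +34.3%.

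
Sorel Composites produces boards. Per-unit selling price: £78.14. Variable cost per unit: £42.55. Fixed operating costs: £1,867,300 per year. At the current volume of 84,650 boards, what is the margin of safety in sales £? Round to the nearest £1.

£2,514,781

Unit CM = price − variable cost = £78.14 − £42.55 = £35.59. Break-even units = £1,867,300 ÷ £35.59 = 52,466.99; break-even revenue = 52,466.99 × £78.14 = £4,099,770.22.
Actual sales revenue = 84,650 × £78.14 = £6,614,551.00.
Margin of safety = £6,614,551.00 − £4,099,770.22 = £2,514,781.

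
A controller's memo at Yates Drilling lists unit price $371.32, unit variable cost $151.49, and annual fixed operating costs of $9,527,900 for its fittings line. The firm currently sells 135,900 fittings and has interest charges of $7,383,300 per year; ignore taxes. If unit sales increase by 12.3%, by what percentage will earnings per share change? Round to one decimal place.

+28.3%

Total contribution margin = 135,900 × $219.83 = $29,874,897.00.
EBIT = $29,874,897.00 − $9,527,900 = $20,346,997.00.
Interest = $7,383,300.00, so EBIT − I = $12,963,697.00.
DCL = total CM / (EBIT − I) = $29,874,897.00 / $12,963,697.00 = 2.3045.
EPS therefore changes by 2.3045 × (+12.3%) = +28.3%.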